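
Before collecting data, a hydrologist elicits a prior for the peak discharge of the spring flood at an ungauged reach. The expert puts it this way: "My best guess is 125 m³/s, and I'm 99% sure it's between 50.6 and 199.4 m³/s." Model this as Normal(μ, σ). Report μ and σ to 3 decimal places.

A symmetric 99% interval runs μ ± z·σ with z = 2.576.
Half-width = 74.4, so σ = 74.4/2.576 = 28.884.
μ is the stated best guess, 125.000.

μ = 125.000, σ = 28.884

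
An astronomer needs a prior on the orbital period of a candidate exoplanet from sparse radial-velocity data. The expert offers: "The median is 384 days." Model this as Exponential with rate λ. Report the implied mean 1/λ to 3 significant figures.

Exponential median = ln 2 / λ, so λ = ln 2 / 384.0 = 0.00181.
Mean = 1/λ = 554 days.

mean ≈ 554 days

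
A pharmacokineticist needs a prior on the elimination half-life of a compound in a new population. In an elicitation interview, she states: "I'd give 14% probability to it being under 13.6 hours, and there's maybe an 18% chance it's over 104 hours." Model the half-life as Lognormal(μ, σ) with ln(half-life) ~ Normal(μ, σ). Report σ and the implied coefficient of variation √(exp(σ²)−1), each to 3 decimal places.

If T ~ Lognormal(μ,σ) then ln T ~ Normal(μ,σ), so the p-quantile of ln T is μ + z_p·σ.
ln(13.6) = 2.61 and ln(104) = 4.644; z_{0.14} = -1.08, z_{0.82} = 0.9154.
σ = (4.644 − 2.61)/(0.9154 − (-1.08)) = 1.019.
μ = 2.61 − (-1.08)·1.019 = 3.711.
CV = √(exp(σ²)−1) = √(exp(1.0391)−1) = 1.352.

σ ≈ 1.019, CV ≈ 1.352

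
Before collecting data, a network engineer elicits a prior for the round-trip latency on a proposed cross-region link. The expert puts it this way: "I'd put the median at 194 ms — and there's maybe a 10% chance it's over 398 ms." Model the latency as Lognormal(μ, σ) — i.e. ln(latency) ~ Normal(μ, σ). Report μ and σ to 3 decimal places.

μ ≈ 5.268, σ ≈ 0.561

If T ~ Lognormal(μ,σ) then ln T ~ Normal(μ,σ), so the p-quantile of ln T is μ + z_p·σ.
ln(194) = 5.268 and ln(398) = 5.986; z_{0.5} = 0, z_{0.9} = 1.282.
σ = (5.986 − 5.268)/(1.282 − (0)) = 0.561.
μ = 5.268 − (0)·0.561 = 5.268.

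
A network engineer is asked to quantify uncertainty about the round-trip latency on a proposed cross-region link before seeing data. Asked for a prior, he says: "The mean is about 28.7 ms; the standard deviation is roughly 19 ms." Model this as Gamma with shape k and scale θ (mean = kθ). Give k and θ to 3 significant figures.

k ≈ 2.28, θ ≈ 12.6

For Gamma(k, scale θ): mean = kθ, variance = kθ², so CV = 1/√k.
CV = SD/mean = 19/28.7 = 0.662, hence k = 1/CV² = 2.28.
Then θ = mean/k = 28.7/2.28 = 12.6.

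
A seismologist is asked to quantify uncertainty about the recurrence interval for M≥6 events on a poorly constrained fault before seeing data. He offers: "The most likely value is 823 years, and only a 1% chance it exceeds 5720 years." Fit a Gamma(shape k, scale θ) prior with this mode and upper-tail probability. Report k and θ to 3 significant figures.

k ≈ 1.94, θ ≈ 877

Gamma(k,θ) with k>1 has mode (k−1)θ, so θ = 823/(k−1).
Need P(X < 5720) = 0.99 with θ tied to k this way. Start at k = 2, θ = 823: P(X<5720) ≈ 0.992.
Too high — lower k to spread out. Iterating converges to k ≈ 1.94.
Then θ = 823/(1.94−1) ≈ 877.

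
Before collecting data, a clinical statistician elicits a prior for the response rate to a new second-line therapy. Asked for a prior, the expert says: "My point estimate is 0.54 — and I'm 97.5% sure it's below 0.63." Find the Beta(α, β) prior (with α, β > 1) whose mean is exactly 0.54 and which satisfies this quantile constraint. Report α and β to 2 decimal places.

α ≈ 61.91, β ≈ 52.74

With mean 0.54 fixed, write α = 0.54s, β = 0.46s where s = α+β.
Need P(θ < 0.63) = 0.975 under Beta(0.54s, 0.46s). Normal approximation: (q−m)/√(m(1−m)/s) ≈ z_{0.975} = 1.96, so s ≈ 0.54·0.46·(1.96)²/(0.63−0.54)² = 117.8.
At s = 117.8: P(θ<0.63) ≈ 0.977. Adjusting to match 0.975 gives s ≈ 114.65.
So α = 0.54·114.65 ≈ 61.91, β = 0.46·114.65 ≈ 52.74.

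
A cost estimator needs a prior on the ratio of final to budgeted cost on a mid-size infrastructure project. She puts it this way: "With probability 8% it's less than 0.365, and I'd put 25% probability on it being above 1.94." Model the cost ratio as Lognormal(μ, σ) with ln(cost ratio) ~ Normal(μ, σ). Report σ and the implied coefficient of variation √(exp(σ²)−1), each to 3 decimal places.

σ ≈ 0.803, CV ≈ 0.952

If T ~ Lognormal(μ,σ) then ln T ~ Normal(μ,σ), so the p-quantile of ln T is μ + z_p·σ.
ln(0.365) = -1.008 and ln(1.94) = 0.6627; z_{0.08} = -1.405, z_{0.75} = 0.6745.
σ = (0.6627 − -1.008)/(0.6745 − (-1.405)) = 0.803.
μ = -1.008 − (-1.405)·0.803 = 0.121.
CV = √(exp(σ²)−1) = √(exp(0.6453)−1) = 0.952.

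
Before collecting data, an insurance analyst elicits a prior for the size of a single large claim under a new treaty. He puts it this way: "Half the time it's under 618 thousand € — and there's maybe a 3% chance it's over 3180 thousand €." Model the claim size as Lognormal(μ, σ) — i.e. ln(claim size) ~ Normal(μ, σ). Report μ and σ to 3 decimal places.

μ ≈ 6.426, σ ≈ 0.871

If T ~ Lognormal(μ,σ) then ln T ~ Normal(μ,σ), so the p-quantile of ln T is μ + z_p·σ.
ln(618) = 6.426 and ln(3180) = 8.065; z_{0.5} = 0, z_{0.97} = 1.881.
σ = (8.065 − 6.426)/(1.881 − (0)) = 0.871.
μ = 6.426 − (0)·0.871 = 6.426.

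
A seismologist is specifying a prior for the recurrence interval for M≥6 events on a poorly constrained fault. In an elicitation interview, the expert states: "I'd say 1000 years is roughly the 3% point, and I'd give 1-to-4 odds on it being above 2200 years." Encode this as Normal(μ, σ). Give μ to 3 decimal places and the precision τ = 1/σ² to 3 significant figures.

For Normal(μ,σ), the p-quantile is μ + z_p·σ. Here z_{0.03} = -1.881, z_{0.8} = 0.8416.
So 1000 = μ − 1.881σ and 2200 = μ + 0.8416σ.
Subtracting: σ = (2200 − 1000)/(0.8416 − (-1.881)) = 440.785.
Then μ = 1000 − (-1.881)·440.785 = 1829.026.
Precision τ = 1/σ² = 1/440.8² = 5.15e-06.

μ = 1829.026, τ = 5.15e-06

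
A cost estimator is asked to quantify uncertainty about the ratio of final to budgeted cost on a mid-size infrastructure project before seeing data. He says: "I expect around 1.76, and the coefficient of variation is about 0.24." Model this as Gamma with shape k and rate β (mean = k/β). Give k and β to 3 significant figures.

For Gamma(k, rate β): mean = k/β, variance = k/β², so CV = 1/√k.
CV = 0.24, hence k = 1/CV² = 17.4.
Then β = k/mean = 17.4/1.76 = 9.86.

k ≈ 17.4, β ≈ 9.86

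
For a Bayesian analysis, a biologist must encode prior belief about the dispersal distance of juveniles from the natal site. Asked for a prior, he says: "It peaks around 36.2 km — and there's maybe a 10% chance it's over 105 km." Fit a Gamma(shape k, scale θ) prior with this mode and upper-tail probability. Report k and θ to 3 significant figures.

Gamma(k,θ) with k>1 has mode (k−1)θ, so θ = 36.2/(k−1).
Need P(X < 105) = 0.9 with θ tied to k this way. Start at k = 2, θ = 36.2: P(X<105) ≈ 0.785.
Too low — raise k to concentrate. Iterating converges to k ≈ 2.68.
Then θ = 36.2/(2.68−1) ≈ 21.5.

k ≈ 2.68, θ ≈ 21.5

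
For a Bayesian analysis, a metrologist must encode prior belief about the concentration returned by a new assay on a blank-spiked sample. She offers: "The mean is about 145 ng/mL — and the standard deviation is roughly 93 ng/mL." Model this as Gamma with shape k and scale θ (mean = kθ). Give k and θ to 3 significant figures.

For Gamma(k, scale θ): mean = kθ, variance = kθ², so CV = 1/√k.
CV = SD/mean = 93/145 = 0.6414, hence k = 1/CV² = 2.43.
Then θ = mean/k = 145/2.43 = 59.6.

k ≈ 2.43, θ ≈ 59.6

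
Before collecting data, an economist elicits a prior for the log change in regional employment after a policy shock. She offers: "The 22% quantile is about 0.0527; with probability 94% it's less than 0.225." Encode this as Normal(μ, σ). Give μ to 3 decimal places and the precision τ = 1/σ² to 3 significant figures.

μ = 0.110, τ = 182

For Normal(μ,σ), the p-quantile is μ + z_p·σ. Here z_{0.22} = -0.7722, z_{0.94} = 1.555.
So 0.0527 = μ − 0.7722σ and 0.225 = μ + 1.555σ.
Subtracting: σ = (0.225 − 0.0527)/(1.555 − (-0.7722)) = 0.074.
Then μ = 0.0527 − (-0.7722)·0.074 = 0.110.
Precision τ = 1/σ² = 1/0.07404² = 182.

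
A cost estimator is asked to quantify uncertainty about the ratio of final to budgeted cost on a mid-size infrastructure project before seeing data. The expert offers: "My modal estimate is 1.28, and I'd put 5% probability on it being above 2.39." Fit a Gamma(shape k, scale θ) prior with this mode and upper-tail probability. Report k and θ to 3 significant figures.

k ≈ 8.14, θ ≈ 0.179

Gamma(k,θ) with k>1 has mode (k−1)θ, so θ = 1.28/(k−1).
Need P(X < 2.39) = 0.95 with θ tied to k this way. Start at k = 2, θ = 1.28: P(X<2.39) ≈ 0.557.
Too low — raise k to concentrate. Iterating converges to k ≈ 8.14.
Then θ = 1.28/(8.14−1) ≈ 0.179.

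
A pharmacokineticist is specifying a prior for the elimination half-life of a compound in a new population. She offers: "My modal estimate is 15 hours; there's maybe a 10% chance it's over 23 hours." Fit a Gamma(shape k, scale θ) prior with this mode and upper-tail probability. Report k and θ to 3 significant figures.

k ≈ 11.2, θ ≈ 1.47

Gamma(k,θ) with k>1 has mode (k−1)θ, so θ = 15/(k−1).
Need P(X < 23) = 0.9 with θ tied to k this way. Start at k = 2, θ = 15: P(X<23) ≈ 0.453.
Too low — raise k to concentrate. Iterating converges to k ≈ 11.2.
Then θ = 15/(11.2−1) ≈ 1.47.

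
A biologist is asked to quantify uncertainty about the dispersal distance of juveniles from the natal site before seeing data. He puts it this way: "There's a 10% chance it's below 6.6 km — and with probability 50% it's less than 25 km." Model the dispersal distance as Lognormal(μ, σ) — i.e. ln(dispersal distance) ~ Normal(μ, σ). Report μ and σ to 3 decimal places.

μ ≈ 3.219, σ ≈ 1.039

If T ~ Lognormal(μ,σ) then ln T ~ Normal(μ,σ), so the p-quantile of ln T is μ + z_p·σ.
ln(6.6) = 1.887 and ln(25) = 3.219; z_{0.1} = -1.282, z_{0.5} = 0.
σ = (3.219 − 1.887)/(0 − (-1.282)) = 1.039.
μ = 1.887 − (-1.282)·1.039 = 3.219.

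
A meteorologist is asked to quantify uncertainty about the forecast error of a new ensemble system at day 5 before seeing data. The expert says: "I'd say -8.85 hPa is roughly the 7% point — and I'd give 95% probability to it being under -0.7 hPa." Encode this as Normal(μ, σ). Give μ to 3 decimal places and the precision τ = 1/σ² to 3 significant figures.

For Normal(μ,σ), the p-quantile is μ + z_p·σ. Here z_{0.07} = -1.476, z_{0.95} = 1.645.
So -8.85 = μ − 1.476σ and -0.7 = μ + 1.645σ.
Subtracting: σ = (-0.7 − -8.85)/(1.645 − (-1.476)) = 2.612.
Then μ = -8.85 − (-1.476)·2.612 = -4.996.
Precision τ = 1/σ² = 1/2.612² = 0.147.

μ = -4.996, τ = 0.147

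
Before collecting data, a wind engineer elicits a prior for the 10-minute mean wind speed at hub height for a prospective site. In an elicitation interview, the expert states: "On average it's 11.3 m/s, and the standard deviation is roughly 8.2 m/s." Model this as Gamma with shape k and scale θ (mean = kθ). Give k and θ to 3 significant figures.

k ≈ 1.9, θ ≈ 5.95

For Gamma(k, scale θ): mean = kθ, variance = kθ², so CV = 1/√k.
CV = SD/mean = 8.2/11.3 = 0.7257, hence k = 1/CV² = 1.9.
Then θ = mean/k = 11.3/1.9 = 5.95.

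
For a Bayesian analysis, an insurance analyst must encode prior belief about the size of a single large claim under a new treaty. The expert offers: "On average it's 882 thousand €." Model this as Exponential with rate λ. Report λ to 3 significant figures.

λ ≈ 0.00113

Exponential mean = 1/λ, so λ = 1/882.0 = 0.00113.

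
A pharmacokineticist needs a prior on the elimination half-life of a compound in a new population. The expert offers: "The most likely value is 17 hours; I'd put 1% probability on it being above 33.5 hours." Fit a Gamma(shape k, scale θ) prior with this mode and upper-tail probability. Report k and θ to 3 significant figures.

k ≈ 11.7, θ ≈ 1.59

Gamma(k,θ) with k>1 has mode (k−1)θ, so θ = 17/(k−1).
Need P(X < 33.5) = 0.99 with θ tied to k this way. Start at k = 2, θ = 17: P(X<33.5) ≈ 0.586.
Too low — raise k to concentrate. Iterating converges to k ≈ 11.7.
Then θ = 17/(11.7−1) ≈ 1.59.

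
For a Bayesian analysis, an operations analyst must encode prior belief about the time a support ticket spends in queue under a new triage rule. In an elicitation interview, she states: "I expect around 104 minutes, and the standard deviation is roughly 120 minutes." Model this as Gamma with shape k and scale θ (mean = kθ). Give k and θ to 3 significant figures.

For Gamma(k, scale θ): mean = kθ, variance = kθ², so CV = 1/√k.
CV = SD/mean = 120/104 = 1.154, hence k = 1/CV² = 0.751.
Then θ = mean/k = 104/0.751 = 138.

k ≈ 0.751, θ ≈ 138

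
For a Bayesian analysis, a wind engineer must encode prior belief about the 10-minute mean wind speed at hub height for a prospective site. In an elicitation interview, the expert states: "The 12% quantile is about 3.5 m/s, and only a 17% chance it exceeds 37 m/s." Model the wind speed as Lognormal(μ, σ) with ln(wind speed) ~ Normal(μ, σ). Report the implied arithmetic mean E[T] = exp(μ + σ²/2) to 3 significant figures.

E[T] ≈ 23.7 m/s

If T ~ Lognormal(μ,σ) then ln T ~ Normal(μ,σ), so the p-quantile of ln T is μ + z_p·σ.
ln(3.5) = 1.253 and ln(37) = 3.611; z_{0.12} = -1.175, z_{0.83} = 0.9542.
σ = (3.611 − 1.253)/(0.9542 − (-1.175)) = 1.108.
μ = 1.253 − (-1.175)·1.108 = 2.554.
E[T] = exp(μ + σ²/2) = exp(2.554 + 0.6133) = 23.7 m/s.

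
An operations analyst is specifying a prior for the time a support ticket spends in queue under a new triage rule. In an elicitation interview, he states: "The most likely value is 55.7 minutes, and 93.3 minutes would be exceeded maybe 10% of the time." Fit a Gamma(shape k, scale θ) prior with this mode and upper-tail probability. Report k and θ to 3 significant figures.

k ≈ 8.1, θ ≈ 7.84

Gamma(k,θ) with k>1 has mode (k−1)θ, so θ = 55.7/(k−1).
Need P(X < 93.3) = 0.9 with θ tied to k this way. Start at k = 2, θ = 55.7: P(X<93.3) ≈ 0.499.
Too low — raise k to concentrate. Iterating converges to k ≈ 8.1.
Then θ = 55.7/(8.1−1) ≈ 7.84.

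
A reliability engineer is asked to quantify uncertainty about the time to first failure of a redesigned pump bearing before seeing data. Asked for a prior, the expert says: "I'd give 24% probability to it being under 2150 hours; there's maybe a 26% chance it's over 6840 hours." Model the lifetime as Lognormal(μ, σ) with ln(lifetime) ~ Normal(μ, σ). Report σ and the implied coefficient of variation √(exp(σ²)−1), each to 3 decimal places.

If T ~ Lognormal(μ,σ) then ln T ~ Normal(μ,σ), so the p-quantile of ln T is μ + z_p·σ.
ln(2150) = 7.673 and ln(6840) = 8.831; z_{0.24} = -0.7063, z_{0.74} = 0.6433.
σ = (8.831 − 7.673)/(0.6433 − (-0.7063)) = 0.857.
μ = 7.673 − (-0.7063)·0.857 = 8.279.
CV = √(exp(σ²)−1) = √(exp(0.7353)−1) = 1.042.

σ ≈ 0.857, CV ≈ 1.042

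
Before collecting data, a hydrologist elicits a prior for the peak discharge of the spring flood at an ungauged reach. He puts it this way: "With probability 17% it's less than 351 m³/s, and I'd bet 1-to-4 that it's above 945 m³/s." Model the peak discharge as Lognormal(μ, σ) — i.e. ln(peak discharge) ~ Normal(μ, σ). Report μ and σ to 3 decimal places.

If T ~ Lognormal(μ,σ) then ln T ~ Normal(μ,σ), so the p-quantile of ln T is μ + z_p·σ.
ln(351) = 5.861 and ln(945) = 6.851; z_{0.17} = -0.9542, z_{0.8} = 0.8416.
σ = (6.851 − 5.861)/(0.8416 − (-0.9542)) = 0.552.
μ = 5.861 − (-0.9542)·0.552 = 6.387.

μ ≈ 6.387, σ ≈ 0.552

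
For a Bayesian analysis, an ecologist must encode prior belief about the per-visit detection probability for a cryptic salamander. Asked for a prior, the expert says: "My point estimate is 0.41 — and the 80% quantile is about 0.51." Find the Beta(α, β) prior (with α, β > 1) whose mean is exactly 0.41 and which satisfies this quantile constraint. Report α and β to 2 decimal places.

With mean 0.41 fixed, write α = 0.41s, β = 0.59s where s = α+β.
Need P(θ < 0.51) = 0.8 under Beta(0.41s, 0.59s). Normal approximation: (q−m)/√(m(1−m)/s) ≈ z_{0.8} = 0.842, so s ≈ 0.41·0.59·(0.842)²/(0.51−0.41)² = 17.1.
At s = 17.1: P(θ<0.51) ≈ 0.802. Adjusting to match 0.8 gives s ≈ 16.90.
So α = 0.41·16.90 ≈ 6.93, β = 0.59·16.90 ≈ 9.97.

α ≈ 6.93, β ≈ 9.97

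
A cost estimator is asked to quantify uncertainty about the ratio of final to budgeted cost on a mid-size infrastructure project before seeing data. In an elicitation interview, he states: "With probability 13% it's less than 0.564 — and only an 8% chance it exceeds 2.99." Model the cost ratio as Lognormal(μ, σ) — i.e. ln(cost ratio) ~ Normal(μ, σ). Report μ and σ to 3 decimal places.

If T ~ Lognormal(μ,σ) then ln T ~ Normal(μ,σ), so the p-quantile of ln T is μ + z_p·σ.
ln(0.564) = -0.5727 and ln(2.99) = 1.095; z_{0.13} = -1.126, z_{0.92} = 1.405.
σ = (1.095 − -0.5727)/(1.405 − (-1.126)) = 0.659.
μ = -0.5727 − (-1.126)·0.659 = 0.169.

μ ≈ 0.169, σ ≈ 0.659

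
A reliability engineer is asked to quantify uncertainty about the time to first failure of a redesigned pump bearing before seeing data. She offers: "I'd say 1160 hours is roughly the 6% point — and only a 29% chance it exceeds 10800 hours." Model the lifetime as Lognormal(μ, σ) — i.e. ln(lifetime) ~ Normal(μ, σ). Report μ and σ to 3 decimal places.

μ ≈ 8.702, σ ≈ 1.058

If T ~ Lognormal(μ,σ) then ln T ~ Normal(μ,σ), so the p-quantile of ln T is μ + z_p·σ.
ln(1160) = 7.056 and ln(10800) = 9.287; z_{0.06} = -1.555, z_{0.71} = 0.5534.
σ = (9.287 − 7.056)/(0.5534 − (-1.555)) = 1.058.
μ = 7.056 − (-1.555)·1.058 = 8.702.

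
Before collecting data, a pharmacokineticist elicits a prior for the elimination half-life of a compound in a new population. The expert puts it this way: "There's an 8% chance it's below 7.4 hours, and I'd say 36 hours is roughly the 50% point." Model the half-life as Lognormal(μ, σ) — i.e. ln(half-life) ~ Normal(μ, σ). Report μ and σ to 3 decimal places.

If T ~ Lognormal(μ,σ) then ln T ~ Normal(μ,σ), so the p-quantile of ln T is μ + z_p·σ.
ln(7.4) = 2.001 and ln(36) = 3.584; z_{0.08} = -1.405, z_{0.5} = 0.
σ = (3.584 − 2.001)/(0 − (-1.405)) = 1.126.
μ = 2.001 − (-1.405)·1.126 = 3.584.

μ ≈ 3.584, σ ≈ 1.126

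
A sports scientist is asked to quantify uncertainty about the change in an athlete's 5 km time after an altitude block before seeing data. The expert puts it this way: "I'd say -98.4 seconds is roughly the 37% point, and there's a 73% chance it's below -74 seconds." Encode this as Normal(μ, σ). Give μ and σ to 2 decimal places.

For Normal(μ,σ), the p-quantile is μ + z_p·σ. Here z_{0.37} = -0.3319, z_{0.73} = 0.6128.
So -98.4 = μ − 0.3319σ and -74 = μ + 0.6128σ.
Subtracting: σ = (-74 − -98.4)/(0.6128 − (-0.3319)) = 25.83.
Then μ = -98.4 − (-0.3319)·25.83 = -89.83.

μ = -89.83, σ = 25.83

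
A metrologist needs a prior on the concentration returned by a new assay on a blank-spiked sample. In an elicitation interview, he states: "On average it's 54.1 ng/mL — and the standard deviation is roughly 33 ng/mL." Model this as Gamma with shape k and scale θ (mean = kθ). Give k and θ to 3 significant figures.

For Gamma(k, scale θ): mean = kθ, variance = kθ², so CV = 1/√k.
CV = SD/mean = 33/54.1 = 0.61, hence k = 1/CV² = 2.69.
Then θ = mean/k = 54.1/2.69 = 20.1.

k ≈ 2.69, θ ≈ 20.1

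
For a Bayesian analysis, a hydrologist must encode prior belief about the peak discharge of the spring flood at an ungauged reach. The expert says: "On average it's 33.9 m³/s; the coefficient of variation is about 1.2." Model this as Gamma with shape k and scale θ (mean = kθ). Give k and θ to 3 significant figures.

k ≈ 0.694, θ ≈ 48.8

For Gamma(k, scale θ): mean = kθ, variance = kθ², so CV = 1/√k.
CV = 1.2, hence k = 1/CV² = 0.694.
Then θ = mean/k = 33.9/0.694 = 48.8.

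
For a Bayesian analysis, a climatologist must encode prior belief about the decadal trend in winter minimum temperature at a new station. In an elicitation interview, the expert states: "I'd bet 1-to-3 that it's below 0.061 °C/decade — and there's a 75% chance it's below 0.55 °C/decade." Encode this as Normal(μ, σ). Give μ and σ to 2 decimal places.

μ = 0.31, σ = 0.36

For Normal(μ,σ), the p-quantile is μ + z_p·σ. Here z_{0.25} = -0.6745, z_{0.75} = 0.6745.
So 0.061 = μ − 0.6745σ and 0.55 = μ + 0.6745σ.
Subtracting: σ = (0.55 − 0.061)/(0.6745 − (-0.6745)) = 0.36.
Then μ = 0.061 − (-0.6745)·0.36 = 0.31.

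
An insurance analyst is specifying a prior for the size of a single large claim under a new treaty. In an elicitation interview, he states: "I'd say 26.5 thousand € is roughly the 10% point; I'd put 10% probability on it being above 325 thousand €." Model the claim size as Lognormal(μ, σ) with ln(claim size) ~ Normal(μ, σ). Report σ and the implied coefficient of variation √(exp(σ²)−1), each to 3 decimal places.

If T ~ Lognormal(μ,σ) then ln T ~ Normal(μ,σ), so the p-quantile of ln T is μ + z_p·σ.
ln(26.5) = 3.277 and ln(325) = 5.784; z_{0.1} = -1.282, z_{0.9} = 1.282.
σ = (5.784 − 3.277)/(1.282 − (-1.282)) = 0.978.
μ = 3.277 − (-1.282)·0.978 = 4.530.
CV = √(exp(σ²)−1) = √(exp(0.9565)−1) = 1.266.

σ ≈ 0.978, CV ≈ 1.266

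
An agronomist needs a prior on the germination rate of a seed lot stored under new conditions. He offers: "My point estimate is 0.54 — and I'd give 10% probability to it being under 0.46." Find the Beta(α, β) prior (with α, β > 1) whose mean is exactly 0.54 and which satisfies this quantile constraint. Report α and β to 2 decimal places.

With mean 0.54 fixed, write α = 0.54s, β = 0.46s where s = α+β.
Need P(θ < 0.46) = 0.1 under Beta(0.54s, 0.46s). Normal approximation: (q−m)/√(m(1−m)/s) ≈ z_{0.1} = -1.28, so s ≈ 0.54·0.46·(-1.28)²/(0.46−0.54)² = 63.7.
At s = 63.7: P(θ<0.46) ≈ 0.100. Adjusting to match 0.1 gives s ≈ 63.85.
So α = 0.54·63.85 ≈ 34.48, β = 0.46·63.85 ≈ 29.37.

α ≈ 34.48, β ≈ 29.37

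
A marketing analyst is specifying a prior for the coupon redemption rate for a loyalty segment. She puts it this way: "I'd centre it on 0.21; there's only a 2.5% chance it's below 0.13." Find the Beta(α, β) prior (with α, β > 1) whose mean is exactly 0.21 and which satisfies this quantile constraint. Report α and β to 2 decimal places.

α ≈ 17.47, β ≈ 65.72

With mean 0.21 fixed, write α = 0.21s, β = 0.79s where s = α+β.
Need P(θ < 0.13) = 0.025 under Beta(0.21s, 0.79s). Normal approximation: (q−m)/√(m(1−m)/s) ≈ z_{0.025} = -1.96, so s ≈ 0.21·0.79·(-1.96)²/(0.13−0.21)² = 99.6.
At s = 99.6: P(θ<0.13) ≈ 0.016. Adjusting to match 0.025 gives s ≈ 83.20.
So α = 0.21·83.20 ≈ 17.47, β = 0.79·83.20 ≈ 65.72.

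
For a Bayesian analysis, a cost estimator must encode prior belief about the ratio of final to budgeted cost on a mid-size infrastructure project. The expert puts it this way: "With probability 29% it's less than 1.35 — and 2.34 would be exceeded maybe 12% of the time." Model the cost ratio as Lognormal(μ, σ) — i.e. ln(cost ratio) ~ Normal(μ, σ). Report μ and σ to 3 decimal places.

μ ≈ 0.476, σ ≈ 0.318

If T ~ Lognormal(μ,σ) then ln T ~ Normal(μ,σ), so the p-quantile of ln T is μ + z_p·σ.
ln(1.35) = 0.3001 and ln(2.34) = 0.8502; z_{0.29} = -0.5534, z_{0.88} = 1.175.
σ = (0.8502 − 0.3001)/(1.175 − (-0.5534)) = 0.318.
μ = 0.3001 − (-0.5534)·0.318 = 0.476.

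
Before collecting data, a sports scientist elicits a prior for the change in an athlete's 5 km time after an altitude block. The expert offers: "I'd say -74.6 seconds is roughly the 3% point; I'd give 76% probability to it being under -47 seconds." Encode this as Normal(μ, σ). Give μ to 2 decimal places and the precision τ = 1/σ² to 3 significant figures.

μ = -54.54, τ = 0.00879

For Normal(μ,σ), the p-quantile is μ + z_p·σ. Here z_{0.03} = -1.881, z_{0.76} = 0.7063.
So -74.6 = μ − 1.881σ and -47 = μ + 0.7063σ.
Subtracting: σ = (-47 − -74.6)/(0.7063 − (-1.881)) = 10.67.
Then μ = -74.6 − (-1.881)·10.67 = -54.54.
Precision τ = 1/σ² = 1/10.67² = 0.00879.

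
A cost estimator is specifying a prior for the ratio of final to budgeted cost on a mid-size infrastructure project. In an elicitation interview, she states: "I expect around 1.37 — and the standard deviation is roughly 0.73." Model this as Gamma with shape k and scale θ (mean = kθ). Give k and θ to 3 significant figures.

k ≈ 3.52, θ ≈ 0.389

For Gamma(k, scale θ): mean = kθ, variance = kθ², so CV = 1/√k.
CV = SD/mean = 0.73/1.37 = 0.5328, hence k = 1/CV² = 3.52.
Then θ = mean/k = 1.37/3.52 = 0.389.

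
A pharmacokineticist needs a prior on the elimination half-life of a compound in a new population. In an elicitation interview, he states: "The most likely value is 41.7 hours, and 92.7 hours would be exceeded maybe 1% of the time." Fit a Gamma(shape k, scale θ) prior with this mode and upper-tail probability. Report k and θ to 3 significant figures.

Gamma(k,θ) with k>1 has mode (k−1)θ, so θ = 41.7/(k−1).
Need P(X < 92.7) = 0.99 with θ tied to k this way. Start at k = 2, θ = 41.7: P(X<92.7) ≈ 0.651.
Too low — raise k to concentrate. Iterating converges to k ≈ 8.54.
Then θ = 41.7/(8.54−1) ≈ 5.53.

k ≈ 8.54, θ ≈ 5.53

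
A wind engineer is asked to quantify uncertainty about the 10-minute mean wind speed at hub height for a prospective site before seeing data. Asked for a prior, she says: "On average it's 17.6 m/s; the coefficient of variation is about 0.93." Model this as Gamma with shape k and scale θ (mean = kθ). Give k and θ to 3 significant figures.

k ≈ 1.16, θ ≈ 15.2

For Gamma(k, scale θ): mean = kθ, variance = kθ², so CV = 1/√k.
CV = 0.93, hence k = 1/CV² = 1.16.
Then θ = mean/k = 17.6/1.16 = 15.2.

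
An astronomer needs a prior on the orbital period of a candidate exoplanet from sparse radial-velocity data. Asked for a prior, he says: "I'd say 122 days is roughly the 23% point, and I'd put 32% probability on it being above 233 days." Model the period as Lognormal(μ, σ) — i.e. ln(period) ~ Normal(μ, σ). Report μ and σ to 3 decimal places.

μ ≈ 5.200, σ ≈ 0.536

If T ~ Lognormal(μ,σ) then ln T ~ Normal(μ,σ), so the p-quantile of ln T is μ + z_p·σ.
ln(122) = 4.804 and ln(233) = 5.451; z_{0.23} = -0.7388, z_{0.68} = 0.4677.
σ = (5.451 − 4.804)/(0.4677 − (-0.7388)) = 0.536.
μ = 4.804 − (-0.7388)·0.536 = 5.200.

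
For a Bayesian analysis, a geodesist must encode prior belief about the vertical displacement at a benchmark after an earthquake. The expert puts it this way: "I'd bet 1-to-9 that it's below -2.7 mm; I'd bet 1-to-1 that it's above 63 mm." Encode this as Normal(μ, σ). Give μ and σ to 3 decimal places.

For Normal(μ,σ), the p-quantile is μ + z_p·σ. Here z_{0.1} = -1.282, z_{0.5} = 0.
So -2.7 = μ − 1.282σ and 63 = μ + 0σ.
Subtracting: σ = (63 − -2.7)/(0 − (-1.282)) = 51.266.
Then μ = -2.7 − (-1.282)·51.266 = 63.000.

μ = 63.000, σ = 51.266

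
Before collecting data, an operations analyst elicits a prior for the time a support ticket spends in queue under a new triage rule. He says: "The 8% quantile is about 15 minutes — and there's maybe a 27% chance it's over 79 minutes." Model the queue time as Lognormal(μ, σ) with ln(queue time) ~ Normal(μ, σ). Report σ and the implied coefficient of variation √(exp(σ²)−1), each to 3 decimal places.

If T ~ Lognormal(μ,σ) then ln T ~ Normal(μ,σ), so the p-quantile of ln T is μ + z_p·σ.
ln(15) = 2.708 and ln(79) = 4.369; z_{0.08} = -1.405, z_{0.73} = 0.6128.
σ = (4.369 − 2.708)/(0.6128 − (-1.405)) = 0.823.
μ = 2.708 − (-1.405)·0.823 = 3.865.
CV = √(exp(σ²)−1) = √(exp(0.6779)−1) = 0.985.

σ ≈ 0.823, CV ≈ 0.985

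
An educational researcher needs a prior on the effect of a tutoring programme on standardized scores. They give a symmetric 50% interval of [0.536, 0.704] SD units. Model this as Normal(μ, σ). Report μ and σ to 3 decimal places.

A symmetric 50% interval runs μ ± z·σ with z = 0.6745.
Half-width = 0.084, so σ = 0.084/0.6745 = 0.125.
μ is the interval midpoint, 0.620.

μ = 0.620, σ = 0.125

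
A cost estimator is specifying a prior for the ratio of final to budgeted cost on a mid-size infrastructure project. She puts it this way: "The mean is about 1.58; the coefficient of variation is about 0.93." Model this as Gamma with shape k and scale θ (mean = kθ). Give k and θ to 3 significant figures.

k ≈ 1.16, θ ≈ 1.37

For Gamma(k, scale θ): mean = kθ, variance = kθ², so CV = 1/√k.
CV = 0.93, hence k = 1/CV² = 1.16.
Then θ = mean/k = 1.58/1.16 = 1.37.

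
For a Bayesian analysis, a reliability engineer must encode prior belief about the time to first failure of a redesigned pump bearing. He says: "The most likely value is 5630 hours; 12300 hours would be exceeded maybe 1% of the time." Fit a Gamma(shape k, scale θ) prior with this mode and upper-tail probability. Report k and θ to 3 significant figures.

k ≈ 8.91, θ ≈ 712

Gamma(k,θ) with k>1 has mode (k−1)θ, so θ = 5630/(k−1).
Need P(X < 12300) = 0.99 with θ tied to k this way. Start at k = 2, θ = 5630: P(X<12300) ≈ 0.642.
Too low — raise k to concentrate. Iterating converges to k ≈ 8.91.
Then θ = 5630/(8.91−1) ≈ 712.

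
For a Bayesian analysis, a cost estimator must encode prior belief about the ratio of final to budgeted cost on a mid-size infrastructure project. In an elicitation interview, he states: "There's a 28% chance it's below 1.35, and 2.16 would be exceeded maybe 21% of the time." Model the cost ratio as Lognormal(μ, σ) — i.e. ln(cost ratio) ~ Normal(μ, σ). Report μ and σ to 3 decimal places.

If T ~ Lognormal(μ,σ) then ln T ~ Normal(μ,σ), so the p-quantile of ln T is μ + z_p·σ.
ln(1.35) = 0.3001 and ln(2.16) = 0.7701; z_{0.28} = -0.5828, z_{0.79} = 0.8064.
σ = (0.7701 − 0.3001)/(0.8064 − (-0.5828)) = 0.338.
μ = 0.3001 − (-0.5828)·0.338 = 0.497.

μ ≈ 0.497, σ ≈ 0.338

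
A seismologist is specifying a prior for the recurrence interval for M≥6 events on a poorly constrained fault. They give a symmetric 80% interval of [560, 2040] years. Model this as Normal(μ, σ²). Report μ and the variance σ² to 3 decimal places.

μ = 1300.000, σ² = 333419.709

A symmetric 80% interval runs μ ± z·σ with z = 1.282.
Half-width = 740, so σ = 740/1.282 = 577.4251 and σ² = 333419.709.
μ is the interval midpoint, 1300.000.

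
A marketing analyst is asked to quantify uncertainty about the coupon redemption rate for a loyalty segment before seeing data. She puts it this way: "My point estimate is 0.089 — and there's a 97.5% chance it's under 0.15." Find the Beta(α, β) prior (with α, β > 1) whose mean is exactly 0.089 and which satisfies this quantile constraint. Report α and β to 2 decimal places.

With mean 0.089 fixed, write α = 0.089s, β = 0.911s where s = α+β.
Need P(θ < 0.15) = 0.975 under Beta(0.089s, 0.911s). Normal approximation: (q−m)/√(m(1−m)/s) ≈ z_{0.975} = 1.96, so s ≈ 0.089·0.911·(1.96)²/(0.15−0.089)² = 83.7.
At s = 83.7: P(θ<0.15) ≈ 0.961. Adjusting to match 0.975 gives s ≈ 105.33.
So α = 0.089·105.33 ≈ 9.37, β = 0.911·105.33 ≈ 95.96.

α ≈ 9.37, β ≈ 95.96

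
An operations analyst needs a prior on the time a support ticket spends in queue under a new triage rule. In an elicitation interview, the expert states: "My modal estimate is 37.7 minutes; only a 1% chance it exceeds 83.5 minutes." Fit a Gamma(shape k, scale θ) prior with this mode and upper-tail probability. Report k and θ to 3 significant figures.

Gamma(k,θ) with k>1 has mode (k−1)θ, so θ = 37.7/(k−1).
Need P(X < 83.5) = 0.99 with θ tied to k this way. Start at k = 2, θ = 37.7: P(X<83.5) ≈ 0.649.
Too low — raise k to concentrate. Iterating converges to k ≈ 8.61.
Then θ = 37.7/(8.61−1) ≈ 4.95.

k ≈ 8.61, θ ≈ 4.95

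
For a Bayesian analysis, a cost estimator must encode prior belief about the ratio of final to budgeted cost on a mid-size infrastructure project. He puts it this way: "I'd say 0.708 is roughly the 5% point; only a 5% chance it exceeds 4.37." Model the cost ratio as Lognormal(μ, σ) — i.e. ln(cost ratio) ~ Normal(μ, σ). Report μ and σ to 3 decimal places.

If T ~ Lognormal(μ,σ) then ln T ~ Normal(μ,σ), so the p-quantile of ln T is μ + z_p·σ.
ln(0.708) = -0.3453 and ln(4.37) = 1.475; z_{0.05} = -1.645, z_{0.95} = 1.645.
σ = (1.475 − -0.3453)/(1.645 − (-1.645)) = 0.553.
μ = -0.3453 − (-1.645)·0.553 = 0.565.

μ ≈ 0.565, σ ≈ 0.553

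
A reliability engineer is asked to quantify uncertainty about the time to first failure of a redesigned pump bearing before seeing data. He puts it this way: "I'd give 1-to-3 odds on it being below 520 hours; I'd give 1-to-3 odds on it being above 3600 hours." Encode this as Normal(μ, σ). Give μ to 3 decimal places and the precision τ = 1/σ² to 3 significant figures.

The p-quantile of Normal(μ,σ) is μ + z_p·σ, with z_{0.25} = -0.6745 and z_{0.75} = 0.6745.
Eliminate σ: μ = (z₂·x₁ − z₁·x₂)/(z₂ − z₁) = (0.6745·520 − (-0.6745)·3600)/1.349 = 2060.000.
Then σ = (x₂ − x₁)/(z₂ − z₁) = (3600 − 520)/1.349 = 2283.207.
Precision τ = 1/σ² = 1/2283² = 1.92e-07.

μ = 2060.000, τ = 1.92e-07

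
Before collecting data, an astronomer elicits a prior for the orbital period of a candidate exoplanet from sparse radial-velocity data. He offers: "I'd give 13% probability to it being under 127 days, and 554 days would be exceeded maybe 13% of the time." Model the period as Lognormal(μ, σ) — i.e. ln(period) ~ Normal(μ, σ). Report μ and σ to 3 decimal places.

If T ~ Lognormal(μ,σ) then ln T ~ Normal(μ,σ), so the p-quantile of ln T is μ + z_p·σ.
ln(127) = 4.844 and ln(554) = 6.317; z_{0.13} = -1.126, z_{0.87} = 1.126.
σ = (6.317 − 4.844)/(1.126 − (-1.126)) = 0.654.
μ = 4.844 − (-1.126)·0.654 = 5.581.

μ ≈ 5.581, σ ≈ 0.654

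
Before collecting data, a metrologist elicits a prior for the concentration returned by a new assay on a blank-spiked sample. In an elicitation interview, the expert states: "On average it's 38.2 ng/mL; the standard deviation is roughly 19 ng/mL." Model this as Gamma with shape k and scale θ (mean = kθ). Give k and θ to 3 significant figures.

k ≈ 4.04, θ ≈ 9.45

For Gamma(k, scale θ): mean = kθ, variance = kθ², so CV = 1/√k.
CV = SD/mean = 19/38.2 = 0.4974, hence k = 1/CV² = 4.04.
Then θ = mean/k = 38.2/4.04 = 9.45.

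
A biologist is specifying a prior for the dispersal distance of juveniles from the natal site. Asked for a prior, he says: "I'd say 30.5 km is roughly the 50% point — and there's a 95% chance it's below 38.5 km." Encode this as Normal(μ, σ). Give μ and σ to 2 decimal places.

For Normal(μ,σ), the p-quantile is μ + z_p·σ. Here z_{0.5} = 0, z_{0.95} = 1.645.
So 30.5 = μ + 0σ and 38.5 = μ + 1.645σ.
Subtracting: σ = (38.5 − 30.5)/(1.645 − (0)) = 4.86.
Then μ = 30.5 − (0)·4.86 = 30.50.

μ = 30.50, σ = 4.86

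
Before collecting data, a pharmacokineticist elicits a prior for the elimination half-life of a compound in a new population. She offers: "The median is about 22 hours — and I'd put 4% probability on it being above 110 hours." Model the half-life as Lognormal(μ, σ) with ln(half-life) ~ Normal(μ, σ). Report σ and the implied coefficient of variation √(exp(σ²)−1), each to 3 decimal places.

If T ~ Lognormal(μ,σ) then ln T ~ Normal(μ,σ), so the p-quantile of ln T is μ + z_p·σ.
ln(22) = 3.091 and ln(110) = 4.7; z_{0.5} = 0, z_{0.96} = 1.751.
σ = (4.7 − 3.091)/(1.751 − (0)) = 0.919.
μ = 3.091 − (0)·0.919 = 3.091.
CV = √(exp(σ²)−1) = √(exp(0.8451)−1) = 1.153.

σ ≈ 0.919, CV ≈ 1.153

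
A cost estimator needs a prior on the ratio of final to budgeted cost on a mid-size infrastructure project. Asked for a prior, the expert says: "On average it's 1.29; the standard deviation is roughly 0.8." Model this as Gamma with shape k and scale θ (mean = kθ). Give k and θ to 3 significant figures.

For Gamma(k, scale θ): mean = kθ, variance = kθ², so CV = 1/√k.
CV = SD/mean = 0.8/1.29 = 0.6202, hence k = 1/CV² = 2.6.
Then θ = mean/k = 1.29/2.6 = 0.496.

k ≈ 2.6, θ ≈ 0.496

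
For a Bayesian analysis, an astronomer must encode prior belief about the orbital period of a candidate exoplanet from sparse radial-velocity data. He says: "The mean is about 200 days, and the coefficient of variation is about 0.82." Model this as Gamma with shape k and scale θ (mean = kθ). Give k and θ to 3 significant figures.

For Gamma(k, scale θ): mean = kθ, variance = kθ², so CV = 1/√k.
CV = 0.82, hence k = 1/CV² = 1.49.
Then θ = mean/k = 200/1.49 = 134.

k ≈ 1.49, θ ≈ 134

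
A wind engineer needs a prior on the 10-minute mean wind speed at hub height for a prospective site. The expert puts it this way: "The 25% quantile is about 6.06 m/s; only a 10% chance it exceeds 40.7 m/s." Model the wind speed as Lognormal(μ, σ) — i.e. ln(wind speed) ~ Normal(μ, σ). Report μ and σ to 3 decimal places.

If T ~ Lognormal(μ,σ) then ln T ~ Normal(μ,σ), so the p-quantile of ln T is μ + z_p·σ.
ln(6.06) = 1.802 and ln(40.7) = 3.706; z_{0.25} = -0.6745, z_{0.9} = 1.282.
σ = (3.706 − 1.802)/(1.282 − (-0.6745)) = 0.974.
μ = 1.802 − (-0.6745)·0.974 = 2.458.

μ ≈ 2.458, σ ≈ 0.974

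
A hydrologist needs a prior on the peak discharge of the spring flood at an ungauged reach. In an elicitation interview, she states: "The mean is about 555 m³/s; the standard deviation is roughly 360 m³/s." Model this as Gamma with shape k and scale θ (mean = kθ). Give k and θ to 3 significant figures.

k ≈ 2.38, θ ≈ 234

For Gamma(k, scale θ): mean = kθ, variance = kθ², so CV = 1/√k.
CV = SD/mean = 360/555 = 0.6486, hence k = 1/CV² = 2.38.
Then θ = mean/k = 555/2.38 = 234.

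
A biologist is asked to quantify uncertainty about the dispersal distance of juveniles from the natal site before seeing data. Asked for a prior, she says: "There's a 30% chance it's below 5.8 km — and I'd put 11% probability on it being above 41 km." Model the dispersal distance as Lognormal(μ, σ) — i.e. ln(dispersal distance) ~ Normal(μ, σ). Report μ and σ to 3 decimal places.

μ ≈ 2.344, σ ≈ 1.117

If T ~ Lognormal(μ,σ) then ln T ~ Normal(μ,σ), so the p-quantile of ln T is μ + z_p·σ.
ln(5.8) = 1.758 and ln(41) = 3.714; z_{0.3} = -0.5244, z_{0.89} = 1.227.
σ = (3.714 − 1.758)/(1.227 − (-0.5244)) = 1.117.
μ = 1.758 − (-0.5244)·1.117 = 2.344.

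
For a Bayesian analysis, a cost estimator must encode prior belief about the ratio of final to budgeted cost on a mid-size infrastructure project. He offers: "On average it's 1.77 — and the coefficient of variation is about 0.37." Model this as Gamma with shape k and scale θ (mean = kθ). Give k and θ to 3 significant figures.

k ≈ 7.3, θ ≈ 0.242

For Gamma(k, scale θ): mean = kθ, variance = kθ², so CV = 1/√k.
CV = 0.37, hence k = 1/CV² = 7.3.
Then θ = mean/k = 1.77/7.3 = 0.242.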